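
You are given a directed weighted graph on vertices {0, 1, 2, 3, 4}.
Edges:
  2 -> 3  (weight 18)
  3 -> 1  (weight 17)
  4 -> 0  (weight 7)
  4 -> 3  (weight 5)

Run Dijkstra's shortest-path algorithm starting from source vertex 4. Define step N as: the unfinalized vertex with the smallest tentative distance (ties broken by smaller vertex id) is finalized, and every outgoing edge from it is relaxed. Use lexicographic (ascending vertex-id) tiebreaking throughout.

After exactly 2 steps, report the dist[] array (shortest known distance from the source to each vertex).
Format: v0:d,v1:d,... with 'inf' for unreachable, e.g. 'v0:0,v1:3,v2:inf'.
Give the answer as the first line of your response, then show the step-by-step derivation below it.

v0:7,v1:22,v2:inf,v3:5,v4:0

step 1: dist = v0:7,v1:inf,v2:inf,v3:5,v4:0
step 2: dist = v0:7,v1:22,v2:inf,v3:5,v4:0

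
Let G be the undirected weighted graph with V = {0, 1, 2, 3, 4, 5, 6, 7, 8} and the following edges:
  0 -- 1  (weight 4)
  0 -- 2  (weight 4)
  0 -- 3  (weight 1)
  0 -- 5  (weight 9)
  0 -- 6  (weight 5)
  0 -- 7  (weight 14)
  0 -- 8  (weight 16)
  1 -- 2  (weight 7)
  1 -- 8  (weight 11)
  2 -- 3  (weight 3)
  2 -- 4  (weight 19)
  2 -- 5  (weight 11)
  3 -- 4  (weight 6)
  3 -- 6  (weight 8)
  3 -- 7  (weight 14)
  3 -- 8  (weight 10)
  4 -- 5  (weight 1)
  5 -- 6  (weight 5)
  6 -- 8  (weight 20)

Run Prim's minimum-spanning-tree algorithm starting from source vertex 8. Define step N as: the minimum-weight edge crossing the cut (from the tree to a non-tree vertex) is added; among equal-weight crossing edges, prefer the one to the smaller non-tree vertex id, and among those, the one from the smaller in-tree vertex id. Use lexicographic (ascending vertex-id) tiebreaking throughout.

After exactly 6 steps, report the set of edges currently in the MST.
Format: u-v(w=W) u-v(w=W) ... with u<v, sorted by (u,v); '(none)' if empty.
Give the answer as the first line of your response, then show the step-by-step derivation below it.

0-1(w=4) 0-3(w=1) 0-6(w=5) 2-3(w=3) 3-8(w=10) 5-6(w=5)

step 1: add edge 3-8 (w=10); MST = {3-8(w=10)}
step 2: add edge 0-3 (w=1); MST = {0-3(w=1) 3-8(w=10)}
step 3: add edge 2-3 (w=3); MST = {0-3(w=1) 2-3(w=3) 3-8(w=10)}
step 4: add edge 0-1 (w=4); MST = {0-1(w=4) 0-3(w=1) 2-3(w=3) 3-8(w=10)}
step 5: add edge 0-6 (w=5); MST = {0-1(w=4) 0-3(w=1) 0-6(w=5) 2-3(w=3) 3-8(w=10)}
step 6: add edge 5-6 (w=5); MST = {0-1(w=4) 0-3(w=1) 0-6(w=5) 2-3(w=3) 3-8(w=10) 5-6(w=5)}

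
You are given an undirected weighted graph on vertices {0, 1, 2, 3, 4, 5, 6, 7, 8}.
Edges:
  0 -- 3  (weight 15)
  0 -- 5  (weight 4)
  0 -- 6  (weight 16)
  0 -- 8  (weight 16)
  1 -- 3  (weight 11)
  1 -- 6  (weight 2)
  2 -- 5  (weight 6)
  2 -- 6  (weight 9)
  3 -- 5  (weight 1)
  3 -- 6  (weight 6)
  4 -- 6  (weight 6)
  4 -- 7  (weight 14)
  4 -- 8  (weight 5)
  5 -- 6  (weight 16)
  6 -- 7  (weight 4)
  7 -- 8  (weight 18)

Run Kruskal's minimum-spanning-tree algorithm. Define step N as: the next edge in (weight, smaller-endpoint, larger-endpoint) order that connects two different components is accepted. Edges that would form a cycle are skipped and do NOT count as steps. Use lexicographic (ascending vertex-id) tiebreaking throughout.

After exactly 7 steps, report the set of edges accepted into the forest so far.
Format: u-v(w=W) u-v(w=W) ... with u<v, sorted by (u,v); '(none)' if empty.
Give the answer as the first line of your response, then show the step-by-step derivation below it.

0-5(w=4) 1-6(w=2) 2-5(w=6) 3-5(w=1) 3-6(w=6) 4-8(w=5) 6-7(w=4)

step 1: add edge 3-5 (w=1); MST = {3-5(w=1)}
step 2: add edge 1-6 (w=2); MST = {1-6(w=2) 3-5(w=1)}
step 3: add edge 0-5 (w=4); MST = {0-5(w=4) 1-6(w=2) 3-5(w=1)}
step 4: add edge 6-7 (w=4); MST = {0-5(w=4) 1-6(w=2) 3-5(w=1) 6-7(w=4)}
step 5: add edge 4-8 (w=5); MST = {0-5(w=4) 1-6(w=2) 3-5(w=1) 4-8(w=5) 6-7(w=4)}
step 6: add edge 2-5 (w=6); MST = {0-5(w=4) 1-6(w=2) 2-5(w=6) 3-5(w=1) 4-8(w=5) 6-7(w=4)}
step 7: add edge 3-6 (w=6); MST = {0-5(w=4) 1-6(w=2) 2-5(w=6) 3-5(w=1) 3-6(w=6) 4-8(w=5) 6-7(w=4)}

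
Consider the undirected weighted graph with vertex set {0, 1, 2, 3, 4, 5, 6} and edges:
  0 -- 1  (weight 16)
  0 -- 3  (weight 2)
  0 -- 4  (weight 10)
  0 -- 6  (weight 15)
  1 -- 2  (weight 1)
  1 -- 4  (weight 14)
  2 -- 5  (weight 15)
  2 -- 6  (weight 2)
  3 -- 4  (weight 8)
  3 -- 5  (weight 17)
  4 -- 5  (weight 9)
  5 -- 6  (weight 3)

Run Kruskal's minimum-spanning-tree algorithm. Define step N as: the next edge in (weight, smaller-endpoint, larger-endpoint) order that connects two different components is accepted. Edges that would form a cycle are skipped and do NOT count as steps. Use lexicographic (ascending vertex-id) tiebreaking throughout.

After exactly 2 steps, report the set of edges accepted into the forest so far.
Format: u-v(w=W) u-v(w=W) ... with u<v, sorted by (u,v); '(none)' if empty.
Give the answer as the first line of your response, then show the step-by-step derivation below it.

0-3(w=2) 1-2(w=1)

step 1: add edge 1-2 (w=1); MST = {1-2(w=1)}
step 2: add edge 0-3 (w=2); MST = {0-3(w=2) 1-2(w=1)}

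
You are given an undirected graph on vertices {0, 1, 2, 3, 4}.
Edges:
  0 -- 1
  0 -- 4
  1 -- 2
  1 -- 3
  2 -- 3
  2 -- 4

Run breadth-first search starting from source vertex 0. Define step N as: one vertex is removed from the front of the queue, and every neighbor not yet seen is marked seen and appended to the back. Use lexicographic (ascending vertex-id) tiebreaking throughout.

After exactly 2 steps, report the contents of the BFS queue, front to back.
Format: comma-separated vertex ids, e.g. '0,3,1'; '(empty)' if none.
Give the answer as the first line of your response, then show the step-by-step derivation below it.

4,2,3

step 1: dequeue 0; queue=[1,4]; order=0
step 2: dequeue 1; queue=[4,2,3]; order=0,1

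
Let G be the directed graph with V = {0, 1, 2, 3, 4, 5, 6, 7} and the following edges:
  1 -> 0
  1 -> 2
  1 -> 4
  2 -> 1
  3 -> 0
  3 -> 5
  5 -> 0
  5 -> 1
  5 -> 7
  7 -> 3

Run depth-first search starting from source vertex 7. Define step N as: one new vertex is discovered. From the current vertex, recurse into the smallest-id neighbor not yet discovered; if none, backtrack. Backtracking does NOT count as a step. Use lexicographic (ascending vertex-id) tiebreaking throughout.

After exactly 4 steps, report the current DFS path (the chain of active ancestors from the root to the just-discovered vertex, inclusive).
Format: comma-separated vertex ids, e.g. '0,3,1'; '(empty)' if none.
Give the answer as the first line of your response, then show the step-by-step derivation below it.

7,3,5

step 1: discover 7; path=7; order=7
step 2: discover 3; path=7>3; order=7,3
step 3: discover 0; path=7>3>0; order=7,3,0
step 4: discover 5; path=7>3>5; order=7,3,0,5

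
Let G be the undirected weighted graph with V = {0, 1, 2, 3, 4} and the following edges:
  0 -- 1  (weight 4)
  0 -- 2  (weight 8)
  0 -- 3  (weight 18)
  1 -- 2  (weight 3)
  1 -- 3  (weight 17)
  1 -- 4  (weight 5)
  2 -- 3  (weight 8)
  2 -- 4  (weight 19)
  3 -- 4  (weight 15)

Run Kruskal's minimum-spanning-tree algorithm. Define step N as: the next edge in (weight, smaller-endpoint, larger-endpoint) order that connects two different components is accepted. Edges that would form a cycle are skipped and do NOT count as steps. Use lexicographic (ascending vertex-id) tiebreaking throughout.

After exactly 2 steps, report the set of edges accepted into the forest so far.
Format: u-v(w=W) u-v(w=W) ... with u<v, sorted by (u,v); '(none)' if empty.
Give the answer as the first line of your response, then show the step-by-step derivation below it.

0-1(w=4) 1-2(w=3)

step 1: add edge 1-2 (w=3); MST = {1-2(w=3)}
step 2: add edge 0-1 (w=4); MST = {0-1(w=4) 1-2(w=3)}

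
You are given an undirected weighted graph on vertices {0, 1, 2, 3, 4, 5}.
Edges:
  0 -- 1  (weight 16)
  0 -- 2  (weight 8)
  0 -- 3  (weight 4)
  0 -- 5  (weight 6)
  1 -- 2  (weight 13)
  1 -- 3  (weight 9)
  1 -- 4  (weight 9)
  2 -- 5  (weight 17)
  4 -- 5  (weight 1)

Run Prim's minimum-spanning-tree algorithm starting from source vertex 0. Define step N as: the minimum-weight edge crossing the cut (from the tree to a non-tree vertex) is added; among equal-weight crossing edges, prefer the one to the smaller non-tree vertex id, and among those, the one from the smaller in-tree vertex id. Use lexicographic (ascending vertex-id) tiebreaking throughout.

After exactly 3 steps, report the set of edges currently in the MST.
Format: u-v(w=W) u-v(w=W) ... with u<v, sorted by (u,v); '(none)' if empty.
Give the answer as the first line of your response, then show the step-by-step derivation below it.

0-3(w=4) 0-5(w=6) 4-5(w=1)

step 1: add edge 0-3 (w=4); MST = {0-3(w=4)}
step 2: add edge 0-5 (w=6); MST = {0-3(w=4) 0-5(w=6)}
step 3: add edge 4-5 (w=1); MST = {0-3(w=4) 0-5(w=6) 4-5(w=1)}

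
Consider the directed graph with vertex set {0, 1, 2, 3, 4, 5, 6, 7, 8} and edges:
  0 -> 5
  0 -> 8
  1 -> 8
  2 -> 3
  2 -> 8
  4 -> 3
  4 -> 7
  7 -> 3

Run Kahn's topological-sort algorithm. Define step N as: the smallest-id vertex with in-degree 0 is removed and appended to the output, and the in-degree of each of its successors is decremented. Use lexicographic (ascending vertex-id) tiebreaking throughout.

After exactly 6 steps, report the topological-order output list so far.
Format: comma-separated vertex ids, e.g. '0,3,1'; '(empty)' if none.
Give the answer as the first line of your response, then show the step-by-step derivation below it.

0,1,2,4,5,6

step 1: output 0; order=[0]; indeg=(0,0,0,3,0,0,0,1,2)
step 2: output 1; order=[0,1]; indeg=(0,0,0,3,0,0,0,1,1)
step 3: output 2; order=[0,1,2]; indeg=(0,0,0,2,0,0,0,1,0)
step 4: output 4; order=[0,1,2,4]; indeg=(0,0,0,1,0,0,0,0,0)
step 5: output 5; order=[0,1,2,4,5]; indeg=(0,0,0,1,0,0,0,0,0)
step 6: output 6; order=[0,1,2,4,5,6]; indeg=(0,0,0,1,0,0,0,0,0)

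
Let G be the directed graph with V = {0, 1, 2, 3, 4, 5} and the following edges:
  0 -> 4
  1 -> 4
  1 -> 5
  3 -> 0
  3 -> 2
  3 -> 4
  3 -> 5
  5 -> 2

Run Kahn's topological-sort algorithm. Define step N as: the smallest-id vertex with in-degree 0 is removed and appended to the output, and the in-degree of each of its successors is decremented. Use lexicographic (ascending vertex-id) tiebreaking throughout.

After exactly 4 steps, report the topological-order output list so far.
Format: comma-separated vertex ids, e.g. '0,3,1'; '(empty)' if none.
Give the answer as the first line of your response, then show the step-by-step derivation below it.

1,3,0,4

step 1: output 1; order=[1]; indeg=(1,0,2,0,2,1)
step 2: output 3; order=[1,3]; indeg=(0,0,1,0,1,0)
step 3: output 0; order=[1,3,0]; indeg=(0,0,1,0,0,0)
step 4: output 4; order=[1,3,0,4]; indeg=(0,0,1,0,0,0)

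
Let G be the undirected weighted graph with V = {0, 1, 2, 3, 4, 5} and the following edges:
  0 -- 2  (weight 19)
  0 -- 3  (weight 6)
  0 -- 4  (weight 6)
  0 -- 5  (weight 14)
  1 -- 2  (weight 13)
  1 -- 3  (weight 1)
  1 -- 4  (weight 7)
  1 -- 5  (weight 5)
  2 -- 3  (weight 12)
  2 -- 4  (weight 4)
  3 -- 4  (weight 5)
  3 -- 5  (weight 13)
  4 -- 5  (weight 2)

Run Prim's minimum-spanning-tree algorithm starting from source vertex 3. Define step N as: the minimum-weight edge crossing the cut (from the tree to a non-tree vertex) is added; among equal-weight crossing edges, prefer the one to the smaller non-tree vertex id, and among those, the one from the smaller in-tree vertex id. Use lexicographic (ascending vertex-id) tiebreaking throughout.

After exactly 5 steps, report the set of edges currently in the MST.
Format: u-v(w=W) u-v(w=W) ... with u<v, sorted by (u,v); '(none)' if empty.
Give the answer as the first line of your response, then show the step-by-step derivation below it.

0-3(w=6) 1-3(w=1) 2-4(w=4) 3-4(w=5) 4-5(w=2)

step 1: add edge 1-3 (w=1); MST = {1-3(w=1)}
step 2: add edge 3-4 (w=5); MST = {1-3(w=1) 3-4(w=5)}
step 3: add edge 4-5 (w=2); MST = {1-3(w=1) 3-4(w=5) 4-5(w=2)}
step 4: add edge 2-4 (w=4); MST = {1-3(w=1) 2-4(w=4) 3-4(w=5) 4-5(w=2)}
step 5: add edge 0-3 (w=6); MST = {0-3(w=6) 1-3(w=1) 2-4(w=4) 3-4(w=5) 4-5(w=2)}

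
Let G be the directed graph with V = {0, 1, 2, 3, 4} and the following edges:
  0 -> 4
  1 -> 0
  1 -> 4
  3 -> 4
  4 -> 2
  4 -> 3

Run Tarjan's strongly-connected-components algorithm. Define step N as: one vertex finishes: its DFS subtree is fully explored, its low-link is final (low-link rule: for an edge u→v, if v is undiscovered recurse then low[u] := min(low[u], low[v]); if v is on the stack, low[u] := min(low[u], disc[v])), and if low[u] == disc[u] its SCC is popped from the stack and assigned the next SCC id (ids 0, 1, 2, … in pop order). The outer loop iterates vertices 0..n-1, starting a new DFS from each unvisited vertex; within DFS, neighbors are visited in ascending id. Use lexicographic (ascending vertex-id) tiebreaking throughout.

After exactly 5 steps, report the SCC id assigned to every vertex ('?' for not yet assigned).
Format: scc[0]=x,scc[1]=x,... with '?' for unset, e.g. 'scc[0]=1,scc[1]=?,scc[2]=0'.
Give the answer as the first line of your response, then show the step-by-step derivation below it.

scc[0]=2,scc[1]=3,scc[2]=0,scc[3]=1,scc[4]=1

step 1: low=(low[0]=0,low[1]=?,low[2]=2,low[3]=?,low[4]=1); scc=(scc[0]=?,scc[1]=?,scc[2]=0,scc[3]=?,scc[4]=?)
step 2: low=(low[0]=0,low[1]=?,low[2]=2,low[3]=1,low[4]=1); scc=(scc[0]=?,scc[1]=?,scc[2]=0,scc[3]=?,scc[4]=?)
step 3: low=(low[0]=0,low[1]=?,low[2]=2,low[3]=1,low[4]=1); scc=(scc[0]=?,scc[1]=?,scc[2]=0,scc[3]=1,scc[4]=1)
step 4: low=(low[0]=0,low[1]=?,low[2]=2,low[3]=1,low[4]=1); scc=(scc[0]=2,scc[1]=?,scc[2]=0,scc[3]=1,scc[4]=1)
step 5: low=(low[0]=0,low[1]=4,low[2]=2,low[3]=1,low[4]=1); scc=(scc[0]=2,scc[1]=3,scc[2]=0,scc[3]=1,scc[4]=1)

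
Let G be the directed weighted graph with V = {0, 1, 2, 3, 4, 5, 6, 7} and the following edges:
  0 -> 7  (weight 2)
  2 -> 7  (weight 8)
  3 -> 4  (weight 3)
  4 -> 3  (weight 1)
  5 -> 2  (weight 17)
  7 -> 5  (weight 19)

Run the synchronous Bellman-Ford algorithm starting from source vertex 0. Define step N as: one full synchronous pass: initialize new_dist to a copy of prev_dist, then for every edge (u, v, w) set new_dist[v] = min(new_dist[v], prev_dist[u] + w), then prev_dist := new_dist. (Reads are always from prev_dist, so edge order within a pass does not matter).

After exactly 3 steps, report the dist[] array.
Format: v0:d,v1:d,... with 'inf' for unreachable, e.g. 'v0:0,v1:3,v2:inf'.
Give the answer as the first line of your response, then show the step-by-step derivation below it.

v0:0,v1:inf,v2:38,v3:inf,v4:inf,v5:21,v6:inf,v7:2

step 1: dist = v0:0,v1:inf,v2:inf,v3:inf,v4:inf,v5:inf,v6:inf,v7:2
step 2: dist = v0:0,v1:inf,v2:inf,v3:inf,v4:inf,v5:21,v6:inf,v7:2
step 3: dist = v0:0,v1:inf,v2:38,v3:inf,v4:inf,v5:21,v6:inf,v7:2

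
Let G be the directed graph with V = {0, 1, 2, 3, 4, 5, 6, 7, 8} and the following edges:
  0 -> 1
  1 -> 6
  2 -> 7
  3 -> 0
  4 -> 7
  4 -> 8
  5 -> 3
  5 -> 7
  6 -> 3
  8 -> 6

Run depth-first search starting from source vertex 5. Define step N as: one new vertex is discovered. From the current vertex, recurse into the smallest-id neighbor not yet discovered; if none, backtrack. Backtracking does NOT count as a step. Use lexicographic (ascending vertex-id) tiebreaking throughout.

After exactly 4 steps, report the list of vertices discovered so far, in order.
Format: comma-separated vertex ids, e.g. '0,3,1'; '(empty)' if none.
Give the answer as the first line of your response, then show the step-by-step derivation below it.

5,3,0,1

step 1: discover 5; path=5; order=5
step 2: discover 3; path=5>3; order=5,3
step 3: discover 0; path=5>3>0; order=5,3,0
step 4: discover 1; path=5>3>0>1; order=5,3,0,1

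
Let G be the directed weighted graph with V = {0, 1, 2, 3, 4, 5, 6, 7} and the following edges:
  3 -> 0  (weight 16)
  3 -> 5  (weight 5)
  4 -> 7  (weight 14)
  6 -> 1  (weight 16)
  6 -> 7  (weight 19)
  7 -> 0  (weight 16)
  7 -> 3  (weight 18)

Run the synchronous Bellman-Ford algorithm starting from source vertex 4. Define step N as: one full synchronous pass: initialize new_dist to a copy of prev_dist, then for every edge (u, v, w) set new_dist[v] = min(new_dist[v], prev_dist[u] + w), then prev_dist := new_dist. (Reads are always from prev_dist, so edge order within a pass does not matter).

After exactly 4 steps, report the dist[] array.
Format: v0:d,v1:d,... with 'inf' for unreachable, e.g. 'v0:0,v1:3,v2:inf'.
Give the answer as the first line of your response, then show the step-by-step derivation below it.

v0:30,v1:inf,v2:inf,v3:32,v4:0,v5:37,v6:inf,v7:14

step 1: dist = v0:inf,v1:inf,v2:inf,v3:inf,v4:0,v5:inf,v6:inf,v7:14
step 2: dist = v0:30,v1:inf,v2:inf,v3:32,v4:0,v5:inf,v6:inf,v7:14
step 3: dist = v0:30,v1:inf,v2:inf,v3:32,v4:0,v5:37,v6:inf,v7:14
step 4: dist = v0:30,v1:inf,v2:inf,v3:32,v4:0,v5:37,v6:inf,v7:14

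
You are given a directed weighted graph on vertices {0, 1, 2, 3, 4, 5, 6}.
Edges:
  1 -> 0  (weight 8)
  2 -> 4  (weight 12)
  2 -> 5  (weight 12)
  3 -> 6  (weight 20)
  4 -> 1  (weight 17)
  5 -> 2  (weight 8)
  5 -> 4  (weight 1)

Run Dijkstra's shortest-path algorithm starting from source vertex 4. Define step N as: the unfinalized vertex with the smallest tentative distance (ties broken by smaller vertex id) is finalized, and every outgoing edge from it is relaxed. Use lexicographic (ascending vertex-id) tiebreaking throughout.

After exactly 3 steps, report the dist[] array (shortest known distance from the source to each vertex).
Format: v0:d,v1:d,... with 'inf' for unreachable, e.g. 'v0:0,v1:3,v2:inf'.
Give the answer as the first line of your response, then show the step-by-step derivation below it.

v0:25,v1:17,v2:inf,v3:inf,v4:0,v5:inf,v6:inf

step 1: dist = v0:inf,v1:17,v2:inf,v3:inf,v4:0,v5:inf,v6:inf
step 2: dist = v0:25,v1:17,v2:inf,v3:inf,v4:0,v5:inf,v6:inf
step 3: dist = v0:25,v1:17,v2:inf,v3:inf,v4:0,v5:inf,v6:inf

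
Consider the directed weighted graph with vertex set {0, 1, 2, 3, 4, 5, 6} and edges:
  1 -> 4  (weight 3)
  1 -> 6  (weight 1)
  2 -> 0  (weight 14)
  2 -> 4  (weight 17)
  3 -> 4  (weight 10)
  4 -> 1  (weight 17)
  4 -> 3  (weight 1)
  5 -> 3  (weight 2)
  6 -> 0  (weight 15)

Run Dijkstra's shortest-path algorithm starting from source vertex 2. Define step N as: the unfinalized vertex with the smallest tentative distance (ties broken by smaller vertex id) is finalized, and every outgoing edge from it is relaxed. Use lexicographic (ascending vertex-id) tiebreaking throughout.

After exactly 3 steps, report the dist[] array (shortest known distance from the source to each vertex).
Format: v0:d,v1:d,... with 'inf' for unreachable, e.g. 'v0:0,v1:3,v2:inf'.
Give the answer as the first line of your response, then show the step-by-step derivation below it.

v0:14,v1:34,v2:0,v3:18,v4:17,v5:inf,v6:inf

step 1: dist = v0:14,v1:inf,v2:0,v3:inf,v4:17,v5:inf,v6:inf
step 2: dist = v0:14,v1:inf,v2:0,v3:inf,v4:17,v5:inf,v6:inf
step 3: dist = v0:14,v1:34,v2:0,v3:18,v4:17,v5:inf,v6:inf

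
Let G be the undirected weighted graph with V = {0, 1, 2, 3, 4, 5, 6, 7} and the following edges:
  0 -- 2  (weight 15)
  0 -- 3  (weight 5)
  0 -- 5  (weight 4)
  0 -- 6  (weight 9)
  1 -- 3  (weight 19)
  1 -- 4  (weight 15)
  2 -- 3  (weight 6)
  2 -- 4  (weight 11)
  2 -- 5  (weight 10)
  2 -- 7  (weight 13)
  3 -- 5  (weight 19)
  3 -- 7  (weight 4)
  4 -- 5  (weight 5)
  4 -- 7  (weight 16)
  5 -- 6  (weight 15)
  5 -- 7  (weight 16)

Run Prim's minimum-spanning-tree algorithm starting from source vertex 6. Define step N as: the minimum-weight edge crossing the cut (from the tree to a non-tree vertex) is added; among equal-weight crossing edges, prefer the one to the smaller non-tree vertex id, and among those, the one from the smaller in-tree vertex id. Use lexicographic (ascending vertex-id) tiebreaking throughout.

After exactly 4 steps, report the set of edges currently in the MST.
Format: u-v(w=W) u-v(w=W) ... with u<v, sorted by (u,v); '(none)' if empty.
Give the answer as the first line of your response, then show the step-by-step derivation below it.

0-3(w=5) 0-5(w=4) 0-6(w=9) 3-7(w=4)

step 1: add edge 0-6 (w=9); MST = {0-6(w=9)}
step 2: add edge 0-5 (w=4); MST = {0-5(w=4) 0-6(w=9)}
step 3: add edge 0-3 (w=5); MST = {0-3(w=5) 0-5(w=4) 0-6(w=9)}
step 4: add edge 3-7 (w=4); MST = {0-3(w=5) 0-5(w=4) 0-6(w=9) 3-7(w=4)}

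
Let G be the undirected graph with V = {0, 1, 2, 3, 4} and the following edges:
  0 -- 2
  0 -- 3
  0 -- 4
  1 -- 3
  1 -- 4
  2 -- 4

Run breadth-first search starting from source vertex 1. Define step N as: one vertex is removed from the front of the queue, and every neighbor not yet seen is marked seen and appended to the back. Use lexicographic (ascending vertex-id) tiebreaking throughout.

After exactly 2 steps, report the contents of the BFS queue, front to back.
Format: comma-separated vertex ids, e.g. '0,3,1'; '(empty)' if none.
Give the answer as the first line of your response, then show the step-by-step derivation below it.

4,0

step 1: dequeue 1; queue=[3,4]; order=1
step 2: dequeue 3; queue=[4,0]; order=1,3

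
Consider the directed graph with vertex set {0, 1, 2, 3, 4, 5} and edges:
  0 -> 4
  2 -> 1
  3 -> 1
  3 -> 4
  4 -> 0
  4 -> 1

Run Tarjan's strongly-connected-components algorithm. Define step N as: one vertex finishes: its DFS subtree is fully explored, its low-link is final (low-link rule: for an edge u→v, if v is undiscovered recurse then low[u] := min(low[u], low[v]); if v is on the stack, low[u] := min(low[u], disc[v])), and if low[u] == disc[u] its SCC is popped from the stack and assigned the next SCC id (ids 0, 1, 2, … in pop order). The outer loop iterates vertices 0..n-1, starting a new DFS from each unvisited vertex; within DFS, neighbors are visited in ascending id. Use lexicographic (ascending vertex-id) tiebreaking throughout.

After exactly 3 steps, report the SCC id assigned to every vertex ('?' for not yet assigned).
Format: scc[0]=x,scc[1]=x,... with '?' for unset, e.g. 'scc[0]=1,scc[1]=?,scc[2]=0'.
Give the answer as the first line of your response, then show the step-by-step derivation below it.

scc[0]=1,scc[1]=0,scc[2]=?,scc[3]=?,scc[4]=1,scc[5]=?

step 1: low=(low[0]=0,low[1]=2,low[2]=?,low[3]=?,low[4]=0,low[5]=?); scc=(scc[0]=?,scc[1]=0,scc[2]=?,scc[3]=?,scc[4]=?,scc[5]=?)
step 2: low=(low[0]=0,low[1]=2,low[2]=?,low[3]=?,low[4]=0,low[5]=?); scc=(scc[0]=?,scc[1]=0,scc[2]=?,scc[3]=?,scc[4]=?,scc[5]=?)
step 3: low=(low[0]=0,low[1]=2,low[2]=?,low[3]=?,low[4]=0,low[5]=?); scc=(scc[0]=1,scc[1]=0,scc[2]=?,scc[3]=?,scc[4]=1,scc[5]=?)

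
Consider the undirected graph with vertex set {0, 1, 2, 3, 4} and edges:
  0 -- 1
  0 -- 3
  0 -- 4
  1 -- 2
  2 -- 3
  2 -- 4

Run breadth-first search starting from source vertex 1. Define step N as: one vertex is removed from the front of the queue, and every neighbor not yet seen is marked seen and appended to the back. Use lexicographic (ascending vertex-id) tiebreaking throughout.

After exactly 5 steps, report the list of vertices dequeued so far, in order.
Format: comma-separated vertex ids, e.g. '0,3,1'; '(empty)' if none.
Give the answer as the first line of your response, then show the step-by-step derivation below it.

1,0,2,3,4

step 1: dequeue 1; queue=[0,2]; order=1
step 2: dequeue 0; queue=[2,3,4]; order=1,0
step 3: dequeue 2; queue=[3,4]; order=1,0,2
step 4: dequeue 3; queue=[4]; order=1,0,2,3
step 5: dequeue 4; queue=[(empty)]; order=1,0,2,3,4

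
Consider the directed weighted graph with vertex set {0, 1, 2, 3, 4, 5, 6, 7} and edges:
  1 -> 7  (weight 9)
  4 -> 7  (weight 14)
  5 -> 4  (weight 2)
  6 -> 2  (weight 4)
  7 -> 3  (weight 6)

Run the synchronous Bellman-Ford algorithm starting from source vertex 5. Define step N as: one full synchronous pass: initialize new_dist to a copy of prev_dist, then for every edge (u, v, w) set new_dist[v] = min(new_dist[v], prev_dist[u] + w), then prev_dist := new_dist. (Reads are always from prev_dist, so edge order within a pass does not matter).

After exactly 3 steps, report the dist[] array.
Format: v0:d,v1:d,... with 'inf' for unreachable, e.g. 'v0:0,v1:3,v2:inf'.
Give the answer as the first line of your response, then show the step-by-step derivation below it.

v0:inf,v1:inf,v2:inf,v3:22,v4:2,v5:0,v6:inf,v7:16

step 1: dist = v0:inf,v1:inf,v2:inf,v3:inf,v4:2,v5:0,v6:inf,v7:inf
step 2: dist = v0:inf,v1:inf,v2:inf,v3:inf,v4:2,v5:0,v6:inf,v7:16
step 3: dist = v0:inf,v1:inf,v2:inf,v3:22,v4:2,v5:0,v6:inf,v7:16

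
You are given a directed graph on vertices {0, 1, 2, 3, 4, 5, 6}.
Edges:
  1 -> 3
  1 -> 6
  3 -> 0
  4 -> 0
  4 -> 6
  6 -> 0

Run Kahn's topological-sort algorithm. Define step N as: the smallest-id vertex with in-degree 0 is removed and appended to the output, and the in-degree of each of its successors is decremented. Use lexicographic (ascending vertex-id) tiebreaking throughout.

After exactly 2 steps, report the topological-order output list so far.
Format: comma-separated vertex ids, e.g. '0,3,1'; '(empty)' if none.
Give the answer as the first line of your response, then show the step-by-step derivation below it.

1,2

step 1: output 1; order=[1]; indeg=(3,0,0,0,0,0,1)
step 2: output 2; order=[1,2]; indeg=(3,0,0,0,0,0,1)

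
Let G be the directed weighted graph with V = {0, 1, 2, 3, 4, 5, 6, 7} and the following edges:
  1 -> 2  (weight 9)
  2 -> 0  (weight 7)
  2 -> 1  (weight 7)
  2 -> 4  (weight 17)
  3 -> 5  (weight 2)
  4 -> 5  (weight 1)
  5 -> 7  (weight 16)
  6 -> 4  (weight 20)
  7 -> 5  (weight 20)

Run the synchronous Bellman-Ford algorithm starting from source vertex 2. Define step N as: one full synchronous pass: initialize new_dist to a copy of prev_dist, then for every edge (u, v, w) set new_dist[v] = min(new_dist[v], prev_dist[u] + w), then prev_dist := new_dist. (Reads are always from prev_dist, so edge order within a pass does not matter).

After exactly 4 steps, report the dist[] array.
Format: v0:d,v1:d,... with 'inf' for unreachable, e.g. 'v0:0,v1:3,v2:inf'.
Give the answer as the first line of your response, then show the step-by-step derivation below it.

v0:7,v1:7,v2:0,v3:inf,v4:17,v5:18,v6:inf,v7:34

step 1: dist = v0:7,v1:7,v2:0,v3:inf,v4:17,v5:inf,v6:inf,v7:inf
step 2: dist = v0:7,v1:7,v2:0,v3:inf,v4:17,v5:18,v6:inf,v7:inf
step 3: dist = v0:7,v1:7,v2:0,v3:inf,v4:17,v5:18,v6:inf,v7:34
step 4: dist = v0:7,v1:7,v2:0,v3:inf,v4:17,v5:18,v6:inf,v7:34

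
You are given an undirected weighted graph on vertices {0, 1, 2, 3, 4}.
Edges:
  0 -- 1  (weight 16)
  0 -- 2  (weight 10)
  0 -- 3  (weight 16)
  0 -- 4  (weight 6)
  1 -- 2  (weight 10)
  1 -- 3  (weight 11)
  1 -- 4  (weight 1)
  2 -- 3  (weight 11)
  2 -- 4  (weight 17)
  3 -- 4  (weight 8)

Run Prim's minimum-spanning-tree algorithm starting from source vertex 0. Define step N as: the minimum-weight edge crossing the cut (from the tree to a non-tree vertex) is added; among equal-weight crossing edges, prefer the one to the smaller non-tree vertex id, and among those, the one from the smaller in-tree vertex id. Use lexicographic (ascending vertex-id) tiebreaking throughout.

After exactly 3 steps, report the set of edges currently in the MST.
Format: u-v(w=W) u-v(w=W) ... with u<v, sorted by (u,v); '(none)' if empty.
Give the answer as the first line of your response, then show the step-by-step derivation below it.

0-4(w=6) 1-4(w=1) 3-4(w=8)

step 1: add edge 0-4 (w=6); MST = {0-4(w=6)}
step 2: add edge 1-4 (w=1); MST = {0-4(w=6) 1-4(w=1)}
step 3: add edge 3-4 (w=8); MST = {0-4(w=6) 1-4(w=1) 3-4(w=8)}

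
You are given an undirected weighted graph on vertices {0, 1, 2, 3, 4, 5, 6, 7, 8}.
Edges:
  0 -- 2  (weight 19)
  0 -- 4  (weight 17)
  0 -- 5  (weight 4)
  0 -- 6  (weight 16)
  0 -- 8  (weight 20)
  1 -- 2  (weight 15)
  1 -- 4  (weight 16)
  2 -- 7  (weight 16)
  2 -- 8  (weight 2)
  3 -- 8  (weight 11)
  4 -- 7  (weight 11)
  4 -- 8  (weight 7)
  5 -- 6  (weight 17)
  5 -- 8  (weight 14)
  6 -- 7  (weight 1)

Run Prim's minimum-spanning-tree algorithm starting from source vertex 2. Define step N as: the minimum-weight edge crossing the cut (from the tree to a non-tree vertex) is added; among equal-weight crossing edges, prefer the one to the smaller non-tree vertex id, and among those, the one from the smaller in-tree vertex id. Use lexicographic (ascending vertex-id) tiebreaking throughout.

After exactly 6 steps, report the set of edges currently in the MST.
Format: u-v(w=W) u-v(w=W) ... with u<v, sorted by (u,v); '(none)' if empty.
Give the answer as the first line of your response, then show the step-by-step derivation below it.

2-8(w=2) 3-8(w=11) 4-7(w=11) 4-8(w=7) 5-8(w=14) 6-7(w=1)

step 1: add edge 2-8 (w=2); MST = {2-8(w=2)}
step 2: add edge 4-8 (w=7); MST = {2-8(w=2) 4-8(w=7)}
step 3: add edge 3-8 (w=11); MST = {2-8(w=2) 3-8(w=11) 4-8(w=7)}
step 4: add edge 4-7 (w=11); MST = {2-8(w=2) 3-8(w=11) 4-7(w=11) 4-8(w=7)}
step 5: add edge 6-7 (w=1); MST = {2-8(w=2) 3-8(w=11) 4-7(w=11) 4-8(w=7) 6-7(w=1)}
step 6: add edge 5-8 (w=14); MST = {2-8(w=2) 3-8(w=11) 4-7(w=11) 4-8(w=7) 5-8(w=14) 6-7(w=1)}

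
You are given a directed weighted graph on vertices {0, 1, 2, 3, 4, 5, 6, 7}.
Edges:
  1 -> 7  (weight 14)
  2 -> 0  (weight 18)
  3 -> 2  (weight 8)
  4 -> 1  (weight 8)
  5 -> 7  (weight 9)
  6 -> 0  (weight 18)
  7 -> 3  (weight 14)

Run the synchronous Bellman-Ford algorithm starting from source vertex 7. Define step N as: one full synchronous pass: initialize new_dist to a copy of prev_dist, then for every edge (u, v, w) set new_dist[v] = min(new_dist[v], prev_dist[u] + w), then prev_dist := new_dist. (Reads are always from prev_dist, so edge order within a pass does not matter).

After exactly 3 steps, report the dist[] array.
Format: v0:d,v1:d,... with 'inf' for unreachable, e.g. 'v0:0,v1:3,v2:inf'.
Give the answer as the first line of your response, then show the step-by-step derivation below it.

v0:40,v1:inf,v2:22,v3:14,v4:inf,v5:inf,v6:inf,v7:0

step 1: dist = v0:inf,v1:inf,v2:inf,v3:14,v4:inf,v5:inf,v6:inf,v7:0
step 2: dist = v0:inf,v1:inf,v2:22,v3:14,v4:inf,v5:inf,v6:inf,v7:0
step 3: dist = v0:40,v1:inf,v2:22,v3:14,v4:inf,v5:inf,v6:inf,v7:0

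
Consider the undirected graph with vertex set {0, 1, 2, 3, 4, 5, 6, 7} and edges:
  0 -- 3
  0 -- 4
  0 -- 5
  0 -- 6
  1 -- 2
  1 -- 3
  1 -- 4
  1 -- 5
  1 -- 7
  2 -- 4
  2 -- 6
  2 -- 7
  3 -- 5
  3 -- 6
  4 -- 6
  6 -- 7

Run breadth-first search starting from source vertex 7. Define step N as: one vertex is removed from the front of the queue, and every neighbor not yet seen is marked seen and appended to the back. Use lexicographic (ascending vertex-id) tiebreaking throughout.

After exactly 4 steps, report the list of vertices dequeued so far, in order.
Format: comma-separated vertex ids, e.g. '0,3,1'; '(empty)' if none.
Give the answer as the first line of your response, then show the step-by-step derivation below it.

7,1,2,6

step 1: dequeue 7; queue=[1,2,6]; order=7
step 2: dequeue 1; queue=[2,6,3,4,5]; order=7,1
step 3: dequeue 2; queue=[6,3,4,5]; order=7,1,2
step 4: dequeue 6; queue=[3,4,5,0]; order=7,1,2,6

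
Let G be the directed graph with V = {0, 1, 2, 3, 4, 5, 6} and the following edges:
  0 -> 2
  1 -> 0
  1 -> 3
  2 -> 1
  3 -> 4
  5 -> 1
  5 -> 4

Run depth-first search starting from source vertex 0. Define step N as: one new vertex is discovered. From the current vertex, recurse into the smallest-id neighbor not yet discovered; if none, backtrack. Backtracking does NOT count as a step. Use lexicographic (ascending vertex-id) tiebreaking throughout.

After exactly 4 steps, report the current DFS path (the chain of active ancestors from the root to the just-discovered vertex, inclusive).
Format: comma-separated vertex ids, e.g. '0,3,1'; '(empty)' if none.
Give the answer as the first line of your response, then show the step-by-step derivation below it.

0,2,1,3

step 1: discover 0; path=0; order=0
step 2: discover 2; path=0>2; order=0,2
step 3: discover 1; path=0>2>1; order=0,2,1
step 4: discover 3; path=0>2>1>3; order=0,2,1,3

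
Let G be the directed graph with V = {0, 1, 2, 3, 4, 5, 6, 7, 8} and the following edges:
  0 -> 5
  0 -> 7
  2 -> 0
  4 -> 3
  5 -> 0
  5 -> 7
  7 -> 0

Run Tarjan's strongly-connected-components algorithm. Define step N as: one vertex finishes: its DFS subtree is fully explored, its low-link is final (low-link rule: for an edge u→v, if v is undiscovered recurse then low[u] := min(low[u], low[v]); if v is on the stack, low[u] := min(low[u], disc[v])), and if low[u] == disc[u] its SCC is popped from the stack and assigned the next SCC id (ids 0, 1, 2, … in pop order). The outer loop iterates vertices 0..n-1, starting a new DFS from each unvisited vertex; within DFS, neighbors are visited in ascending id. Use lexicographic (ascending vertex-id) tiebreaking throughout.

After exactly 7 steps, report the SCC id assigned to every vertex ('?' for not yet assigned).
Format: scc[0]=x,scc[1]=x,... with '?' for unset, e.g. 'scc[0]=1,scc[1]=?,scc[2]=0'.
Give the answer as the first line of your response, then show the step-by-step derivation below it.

scc[0]=0,scc[1]=1,scc[2]=2,scc[3]=3,scc[4]=4,scc[5]=0,scc[6]=?,scc[7]=0,scc[8]=?

step 1: low=(low[0]=0,low[1]=?,low[2]=?,low[3]=?,low[4]=?,low[5]=0,low[6]=?,low[7]=0,low[8]=?); scc=(scc[0]=?,scc[1]=?,scc[2]=?,scc[3]=?,scc[4]=?,scc[5]=?,scc[6]=?,scc[7]=?,scc[8]=?)
step 2: low=(low[0]=0,low[1]=?,low[2]=?,low[3]=?,low[4]=?,low[5]=0,low[6]=?,low[7]=0,low[8]=?); scc=(scc[0]=?,scc[1]=?,scc[2]=?,scc[3]=?,scc[4]=?,scc[5]=?,scc[6]=?,scc[7]=?,scc[8]=?)
step 3: low=(low[0]=0,low[1]=?,low[2]=?,low[3]=?,low[4]=?,low[5]=0,low[6]=?,low[7]=0,low[8]=?); scc=(scc[0]=0,scc[1]=?,scc[2]=?,scc[3]=?,scc[4]=?,scc[5]=0,scc[6]=?,scc[7]=0,scc[8]=?)
step 4: low=(low[0]=0,low[1]=3,low[2]=?,low[3]=?,low[4]=?,low[5]=0,low[6]=?,low[7]=0,low[8]=?); scc=(scc[0]=0,scc[1]=1,scc[2]=?,scc[3]=?,scc[4]=?,scc[5]=0,scc[6]=?,scc[7]=0,scc[8]=?)
step 5: low=(low[0]=0,low[1]=3,low[2]=4,low[3]=?,low[4]=?,low[5]=0,low[6]=?,low[7]=0,low[8]=?); scc=(scc[0]=0,scc[1]=1,scc[2]=2,scc[3]=?,scc[4]=?,scc[5]=0,scc[6]=?,scc[7]=0,scc[8]=?)
step 6: low=(low[0]=0,low[1]=3,low[2]=4,low[3]=5,low[4]=?,low[5]=0,low[6]=?,low[7]=0,low[8]=?); scc=(scc[0]=0,scc[1]=1,scc[2]=2,scc[3]=3,scc[4]=?,scc[5]=0,scc[6]=?,scc[7]=0,scc[8]=?)
step 7: low=(low[0]=0,low[1]=3,low[2]=4,low[3]=5,low[4]=6,low[5]=0,low[6]=?,low[7]=0,low[8]=?); scc=(scc[0]=0,scc[1]=1,scc[2]=2,scc[3]=3,scc[4]=4,scc[5]=0,scc[6]=?,scc[7]=0,scc[8]=?)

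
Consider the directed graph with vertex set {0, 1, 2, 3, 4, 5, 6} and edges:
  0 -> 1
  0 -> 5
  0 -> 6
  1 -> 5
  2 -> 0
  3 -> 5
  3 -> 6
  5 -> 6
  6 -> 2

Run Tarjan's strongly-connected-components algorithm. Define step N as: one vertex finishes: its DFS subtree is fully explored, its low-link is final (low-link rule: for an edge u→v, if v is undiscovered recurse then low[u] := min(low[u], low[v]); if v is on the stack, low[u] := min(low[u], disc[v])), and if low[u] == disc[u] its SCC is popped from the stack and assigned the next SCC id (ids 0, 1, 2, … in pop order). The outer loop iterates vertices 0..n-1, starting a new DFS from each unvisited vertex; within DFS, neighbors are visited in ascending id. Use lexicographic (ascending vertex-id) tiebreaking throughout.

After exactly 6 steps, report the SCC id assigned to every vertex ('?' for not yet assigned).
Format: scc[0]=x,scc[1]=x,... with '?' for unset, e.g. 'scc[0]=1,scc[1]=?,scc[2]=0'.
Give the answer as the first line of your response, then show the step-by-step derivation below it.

scc[0]=0,scc[1]=0,scc[2]=0,scc[3]=1,scc[4]=?,scc[5]=0,scc[6]=0

step 1: low=(low[0]=0,low[1]=1,low[2]=0,low[3]=?,low[4]=?,low[5]=2,low[6]=3); scc=(scc[0]=?,scc[1]=?,scc[2]=?,scc[3]=?,scc[4]=?,scc[5]=?,scc[6]=?)
step 2: low=(low[0]=0,low[1]=1,low[2]=0,low[3]=?,low[4]=?,low[5]=2,low[6]=0); scc=(scc[0]=?,scc[1]=?,scc[2]=?,scc[3]=?,scc[4]=?,scc[5]=?,scc[6]=?)
step 3: low=(low[0]=0,low[1]=1,low[2]=0,low[3]=?,low[4]=?,low[5]=0,low[6]=0); scc=(scc[0]=?,scc[1]=?,scc[2]=?,scc[3]=?,scc[4]=?,scc[5]=?,scc[6]=?)
step 4: low=(low[0]=0,low[1]=0,low[2]=0,low[3]=?,low[4]=?,low[5]=0,low[6]=0); scc=(scc[0]=?,scc[1]=?,scc[2]=?,scc[3]=?,scc[4]=?,scc[5]=?,scc[6]=?)
step 5: low=(low[0]=0,low[1]=0,low[2]=0,low[3]=?,low[4]=?,low[5]=0,low[6]=0); scc=(scc[0]=0,scc[1]=0,scc[2]=0,scc[3]=?,scc[4]=?,scc[5]=0,scc[6]=0)
step 6: low=(low[0]=0,low[1]=0,low[2]=0,low[3]=5,low[4]=?,low[5]=0,low[6]=0); scc=(scc[0]=0,scc[1]=0,scc[2]=0,scc[3]=1,scc[4]=?,scc[5]=0,scc[6]=0)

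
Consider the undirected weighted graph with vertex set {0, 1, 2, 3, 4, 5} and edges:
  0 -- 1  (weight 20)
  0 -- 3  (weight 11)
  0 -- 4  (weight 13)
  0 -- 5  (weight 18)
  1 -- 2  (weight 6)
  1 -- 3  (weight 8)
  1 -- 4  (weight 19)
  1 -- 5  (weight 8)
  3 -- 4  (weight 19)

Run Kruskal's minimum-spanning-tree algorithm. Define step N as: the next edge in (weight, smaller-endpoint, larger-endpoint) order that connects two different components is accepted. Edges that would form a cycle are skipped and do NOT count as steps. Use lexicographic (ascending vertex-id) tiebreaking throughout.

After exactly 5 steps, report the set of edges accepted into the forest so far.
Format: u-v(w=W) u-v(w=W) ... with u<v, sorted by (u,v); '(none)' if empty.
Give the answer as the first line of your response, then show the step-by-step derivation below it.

0-3(w=11) 0-4(w=13) 1-2(w=6) 1-3(w=8) 1-5(w=8)

step 1: add edge 1-2 (w=6); MST = {1-2(w=6)}
step 2: add edge 1-3 (w=8); MST = {1-2(w=6) 1-3(w=8)}
step 3: add edge 1-5 (w=8); MST = {1-2(w=6) 1-3(w=8) 1-5(w=8)}
step 4: add edge 0-3 (w=11); MST = {0-3(w=11) 1-2(w=6) 1-3(w=8) 1-5(w=8)}
step 5: add edge 0-4 (w=13); MST = {0-3(w=11) 0-4(w=13) 1-2(w=6) 1-3(w=8) 1-5(w=8)}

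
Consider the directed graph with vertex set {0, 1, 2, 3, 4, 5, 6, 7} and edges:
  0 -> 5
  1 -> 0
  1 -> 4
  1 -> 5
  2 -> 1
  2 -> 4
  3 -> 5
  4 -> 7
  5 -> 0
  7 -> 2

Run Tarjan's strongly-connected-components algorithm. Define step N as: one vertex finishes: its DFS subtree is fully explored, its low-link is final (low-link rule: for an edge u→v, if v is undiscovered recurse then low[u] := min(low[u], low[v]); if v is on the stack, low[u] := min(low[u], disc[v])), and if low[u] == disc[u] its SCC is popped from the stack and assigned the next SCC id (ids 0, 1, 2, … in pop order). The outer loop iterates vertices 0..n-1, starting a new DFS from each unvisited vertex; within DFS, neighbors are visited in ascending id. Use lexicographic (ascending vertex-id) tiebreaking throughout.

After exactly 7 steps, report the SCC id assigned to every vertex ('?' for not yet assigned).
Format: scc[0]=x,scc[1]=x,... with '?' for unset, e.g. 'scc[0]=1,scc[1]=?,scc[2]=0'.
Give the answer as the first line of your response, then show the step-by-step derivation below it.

scc[0]=0,scc[1]=1,scc[2]=1,scc[3]=2,scc[4]=1,scc[5]=0,scc[6]=?,scc[7]=1

step 1: low=(low[0]=0,low[1]=?,low[2]=?,low[3]=?,low[4]=?,low[5]=0,low[6]=?,low[7]=?); scc=(scc[0]=?,scc[1]=?,scc[2]=?,scc[3]=?,scc[4]=?,scc[5]=?,scc[6]=?,scc[7]=?)
step 2: low=(low[0]=0,low[1]=?,low[2]=?,low[3]=?,low[4]=?,low[5]=0,low[6]=?,low[7]=?); scc=(scc[0]=0,scc[1]=?,scc[2]=?,scc[3]=?,scc[4]=?,scc[5]=0,scc[6]=?,scc[7]=?)
step 3: low=(low[0]=0,low[1]=2,low[2]=2,low[3]=?,low[4]=3,low[5]=0,low[6]=?,low[7]=4); scc=(scc[0]=0,scc[1]=?,scc[2]=?,scc[3]=?,scc[4]=?,scc[5]=0,scc[6]=?,scc[7]=?)
step 4: low=(low[0]=0,low[1]=2,low[2]=2,low[3]=?,low[4]=3,low[5]=0,low[6]=?,low[7]=2); scc=(scc[0]=0,scc[1]=?,scc[2]=?,scc[3]=?,scc[4]=?,scc[5]=0,scc[6]=?,scc[7]=?)
step 5: low=(low[0]=0,low[1]=2,low[2]=2,low[3]=?,low[4]=2,low[5]=0,low[6]=?,low[7]=2); scc=(scc[0]=0,scc[1]=?,scc[2]=?,scc[3]=?,scc[4]=?,scc[5]=0,scc[6]=?,scc[7]=?)
step 6: low=(low[0]=0,low[1]=2,low[2]=2,low[3]=?,low[4]=2,low[5]=0,low[6]=?,low[7]=2); scc=(scc[0]=0,scc[1]=1,scc[2]=1,scc[3]=?,scc[4]=1,scc[5]=0,scc[6]=?,scc[7]=1)
step 7: low=(low[0]=0,low[1]=2,low[2]=2,low[3]=6,low[4]=2,low[5]=0,low[6]=?,low[7]=2); scc=(scc[0]=0,scc[1]=1,scc[2]=1,scc[3]=2,scc[4]=1,scc[5]=0,scc[6]=?,scc[7]=1)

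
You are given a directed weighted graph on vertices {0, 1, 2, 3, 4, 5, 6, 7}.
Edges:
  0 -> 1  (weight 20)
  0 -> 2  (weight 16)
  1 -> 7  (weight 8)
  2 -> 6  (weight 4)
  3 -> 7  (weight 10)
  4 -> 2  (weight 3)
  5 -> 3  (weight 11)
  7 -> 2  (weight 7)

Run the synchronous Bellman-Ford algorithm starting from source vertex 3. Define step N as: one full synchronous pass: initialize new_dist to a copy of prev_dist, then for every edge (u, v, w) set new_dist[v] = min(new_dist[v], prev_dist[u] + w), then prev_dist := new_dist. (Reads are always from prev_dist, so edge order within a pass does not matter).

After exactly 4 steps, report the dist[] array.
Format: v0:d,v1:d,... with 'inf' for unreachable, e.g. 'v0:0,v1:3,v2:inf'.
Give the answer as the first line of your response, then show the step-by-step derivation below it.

v0:inf,v1:inf,v2:17,v3:0,v4:inf,v5:inf,v6:21,v7:10

step 1: dist = v0:inf,v1:inf,v2:inf,v3:0,v4:inf,v5:inf,v6:inf,v7:10
step 2: dist = v0:inf,v1:inf,v2:17,v3:0,v4:inf,v5:inf,v6:inf,v7:10
step 3: dist = v0:inf,v1:inf,v2:17,v3:0,v4:inf,v5:inf,v6:21,v7:10
step 4: dist = v0:inf,v1:inf,v2:17,v3:0,v4:inf,v5:inf,v6:21,v7:10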